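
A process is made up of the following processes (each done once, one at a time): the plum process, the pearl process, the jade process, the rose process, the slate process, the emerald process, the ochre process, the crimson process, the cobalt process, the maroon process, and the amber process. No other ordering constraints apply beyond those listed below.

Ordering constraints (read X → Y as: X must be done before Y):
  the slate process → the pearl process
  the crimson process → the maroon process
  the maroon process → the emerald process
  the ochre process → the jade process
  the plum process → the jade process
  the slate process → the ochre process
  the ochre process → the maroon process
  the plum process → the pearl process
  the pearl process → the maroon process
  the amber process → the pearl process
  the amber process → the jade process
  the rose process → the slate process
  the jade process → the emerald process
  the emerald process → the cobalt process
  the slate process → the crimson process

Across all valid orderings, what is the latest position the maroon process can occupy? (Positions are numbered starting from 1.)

The processes that are forced after the maroon process, directly or by a chain of constraints, are the emerald process, the cobalt process. That's 2 processes.
So at least 2 processes follow the maroon process, putting the maroon process no later than position 9. That position is achievable by scheduling everything else first.

9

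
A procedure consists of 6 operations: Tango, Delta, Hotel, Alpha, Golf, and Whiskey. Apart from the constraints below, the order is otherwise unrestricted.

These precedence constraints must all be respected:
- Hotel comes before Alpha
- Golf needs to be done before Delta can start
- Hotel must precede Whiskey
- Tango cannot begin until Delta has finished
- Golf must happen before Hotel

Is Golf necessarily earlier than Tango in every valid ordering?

Yes

There is a constraint chain Golf → Delta → Tango.
That forces Golf before Tango in every valid schedule.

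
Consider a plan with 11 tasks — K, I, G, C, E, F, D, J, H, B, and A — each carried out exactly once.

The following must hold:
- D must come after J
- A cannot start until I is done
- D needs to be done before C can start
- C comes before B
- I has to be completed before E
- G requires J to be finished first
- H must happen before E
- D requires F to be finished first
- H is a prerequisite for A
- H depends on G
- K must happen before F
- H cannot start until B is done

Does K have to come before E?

Yes

Chaining the stated constraints: K → F → D → C → B → H → E.
So K must precede E in any valid ordering.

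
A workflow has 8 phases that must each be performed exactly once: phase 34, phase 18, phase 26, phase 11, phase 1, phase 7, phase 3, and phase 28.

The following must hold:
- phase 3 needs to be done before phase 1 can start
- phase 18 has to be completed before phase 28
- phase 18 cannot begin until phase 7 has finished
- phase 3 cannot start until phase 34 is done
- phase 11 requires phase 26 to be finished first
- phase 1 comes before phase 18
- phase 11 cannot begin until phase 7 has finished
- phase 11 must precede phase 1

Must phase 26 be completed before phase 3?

No chain of constraints connects phase 26 to phase 3 in either direction.
There exist valid orderings with phase 3 before phase 26, so phase 26 is not required to come first.

No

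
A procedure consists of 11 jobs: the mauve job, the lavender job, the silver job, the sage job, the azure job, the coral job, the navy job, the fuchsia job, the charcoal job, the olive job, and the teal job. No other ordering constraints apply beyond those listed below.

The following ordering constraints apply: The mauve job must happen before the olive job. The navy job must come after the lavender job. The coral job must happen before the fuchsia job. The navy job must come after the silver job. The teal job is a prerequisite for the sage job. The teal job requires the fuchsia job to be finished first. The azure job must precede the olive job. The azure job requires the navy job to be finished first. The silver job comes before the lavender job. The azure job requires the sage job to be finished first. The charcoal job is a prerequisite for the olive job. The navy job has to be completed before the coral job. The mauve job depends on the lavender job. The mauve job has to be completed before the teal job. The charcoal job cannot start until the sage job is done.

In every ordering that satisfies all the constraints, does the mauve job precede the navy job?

No

No chain of constraints connects the mauve job to the navy job in either direction.
So the mauve job can come before the navy job or after — it is not forced.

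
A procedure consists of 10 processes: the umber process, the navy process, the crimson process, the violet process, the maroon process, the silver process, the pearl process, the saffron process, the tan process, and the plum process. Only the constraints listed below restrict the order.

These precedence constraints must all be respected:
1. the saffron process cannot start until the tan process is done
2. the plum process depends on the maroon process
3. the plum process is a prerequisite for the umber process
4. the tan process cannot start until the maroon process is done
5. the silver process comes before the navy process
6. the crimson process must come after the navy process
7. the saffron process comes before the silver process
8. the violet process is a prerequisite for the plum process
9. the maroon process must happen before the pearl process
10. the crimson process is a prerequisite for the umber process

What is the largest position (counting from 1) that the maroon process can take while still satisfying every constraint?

2

The processes that are forced after the maroon process, directly or by a chain of constraints, are the umber process, the navy process, the crimson process, the silver process, the pearl process, the saffron process, the tan process, the plum process. That's 8 processes.
So at least 8 processes follow the maroon process, putting the maroon process no later than position 2. That position is achievable by scheduling everything else first.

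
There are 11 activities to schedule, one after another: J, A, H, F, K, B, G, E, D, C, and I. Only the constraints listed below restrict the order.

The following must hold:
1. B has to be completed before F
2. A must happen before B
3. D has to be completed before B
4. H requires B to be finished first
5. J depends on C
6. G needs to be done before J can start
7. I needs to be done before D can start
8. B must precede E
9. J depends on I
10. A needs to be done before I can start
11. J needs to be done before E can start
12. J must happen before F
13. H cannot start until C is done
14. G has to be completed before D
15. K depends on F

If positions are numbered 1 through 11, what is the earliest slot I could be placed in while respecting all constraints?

The only activity forced before I (directly or transitively) is A.
So at minimum 1 activity comes before I, putting I no earlier than position 2. That position is achievable by scheduling exactly that predecessor first.

2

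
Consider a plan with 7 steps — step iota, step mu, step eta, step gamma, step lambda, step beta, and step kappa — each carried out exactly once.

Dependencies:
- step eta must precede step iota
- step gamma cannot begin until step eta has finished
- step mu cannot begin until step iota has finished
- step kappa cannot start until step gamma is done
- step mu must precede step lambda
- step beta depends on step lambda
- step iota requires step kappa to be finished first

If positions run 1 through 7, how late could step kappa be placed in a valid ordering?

The steps that are forced after step kappa, directly or by a chain of constraints, are step iota, step mu, step lambda, step beta. That's 4 steps.
With 4 mandatory successors out of 7 steps total, the latest slot for step kappa is 7−4 = 3, and it's reachable by doing all non-successors before step kappa.

3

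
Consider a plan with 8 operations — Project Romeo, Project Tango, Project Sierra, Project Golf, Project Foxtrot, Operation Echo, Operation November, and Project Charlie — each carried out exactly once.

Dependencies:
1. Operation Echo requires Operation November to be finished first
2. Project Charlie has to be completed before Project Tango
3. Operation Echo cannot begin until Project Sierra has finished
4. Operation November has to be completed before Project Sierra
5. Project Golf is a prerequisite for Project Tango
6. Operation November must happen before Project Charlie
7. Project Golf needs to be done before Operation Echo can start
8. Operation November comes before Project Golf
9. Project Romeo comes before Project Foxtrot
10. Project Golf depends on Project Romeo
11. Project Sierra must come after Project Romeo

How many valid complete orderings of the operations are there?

233

The operations with no prerequisites are Project Romeo, Operation November; any of them can be placed first.
Counting all ways to extend the partial order to a total order gives 233.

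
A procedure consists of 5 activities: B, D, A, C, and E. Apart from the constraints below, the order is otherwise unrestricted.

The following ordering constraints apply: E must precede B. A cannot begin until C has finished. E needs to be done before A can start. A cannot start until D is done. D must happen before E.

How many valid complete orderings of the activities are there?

7

2 activities have no prerequisites (D, C), so any of them could come first.
Systematically extending each partial ordering one activity at a time and counting, there are 7 complete orderings.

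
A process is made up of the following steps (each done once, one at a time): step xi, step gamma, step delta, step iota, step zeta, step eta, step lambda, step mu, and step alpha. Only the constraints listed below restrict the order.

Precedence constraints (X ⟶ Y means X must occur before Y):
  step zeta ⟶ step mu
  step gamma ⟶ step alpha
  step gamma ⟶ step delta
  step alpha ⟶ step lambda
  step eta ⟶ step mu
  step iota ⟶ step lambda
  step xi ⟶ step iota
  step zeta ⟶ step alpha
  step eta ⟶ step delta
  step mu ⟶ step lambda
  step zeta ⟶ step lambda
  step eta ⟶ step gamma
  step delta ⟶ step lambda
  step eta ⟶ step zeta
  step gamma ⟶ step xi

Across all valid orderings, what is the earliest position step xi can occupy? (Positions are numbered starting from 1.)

Every step that must precede step xi has to come before it. Tracing all chains that end at step xi, those steps are: step gamma, step eta — 2 in total.
So at minimum 2 steps come before step xi, putting step xi no earlier than position 3. That position is achievable by scheduling exactly those predecessors first.

3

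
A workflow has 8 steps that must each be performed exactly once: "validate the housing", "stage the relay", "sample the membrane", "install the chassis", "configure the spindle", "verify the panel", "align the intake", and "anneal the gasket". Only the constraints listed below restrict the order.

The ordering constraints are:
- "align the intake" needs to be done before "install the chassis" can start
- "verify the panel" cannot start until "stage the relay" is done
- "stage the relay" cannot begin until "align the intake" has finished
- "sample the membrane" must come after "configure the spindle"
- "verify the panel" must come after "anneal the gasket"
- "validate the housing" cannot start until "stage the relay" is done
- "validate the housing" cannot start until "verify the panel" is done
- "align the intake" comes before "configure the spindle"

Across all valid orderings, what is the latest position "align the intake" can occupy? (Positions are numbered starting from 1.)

Every step that must follow "align the intake" has to come after it. Tracing all chains starting from "align the intake", those steps are: "validate the housing", "stage the relay", "sample the membrane", "install the chassis", "configure the spindle", "verify the panel" — 6 in total.
With 6 mandatory successors out of 8 steps total, the latest slot for "align the intake" is 8−6 = 2, and it's reachable by doing all non-successors before "align the intake".

2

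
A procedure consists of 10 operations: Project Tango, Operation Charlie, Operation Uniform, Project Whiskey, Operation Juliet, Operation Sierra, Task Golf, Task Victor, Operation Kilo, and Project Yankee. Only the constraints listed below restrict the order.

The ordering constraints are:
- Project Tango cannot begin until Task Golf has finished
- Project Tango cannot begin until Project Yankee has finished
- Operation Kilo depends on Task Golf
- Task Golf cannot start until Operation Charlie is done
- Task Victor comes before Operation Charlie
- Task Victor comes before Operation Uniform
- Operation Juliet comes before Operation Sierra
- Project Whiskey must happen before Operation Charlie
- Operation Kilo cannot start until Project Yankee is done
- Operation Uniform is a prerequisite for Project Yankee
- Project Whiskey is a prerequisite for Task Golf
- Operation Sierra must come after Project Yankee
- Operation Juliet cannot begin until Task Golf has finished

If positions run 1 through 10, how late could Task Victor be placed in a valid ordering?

The operations that are forced after Task Victor, directly or by a chain of constraints, are Project Tango, Operation Charlie, Operation Uniform, Operation Juliet, Operation Sierra, Task Golf, Operation Kilo, Project Yankee. That's 8 operations.
With 8 mandatory successors out of 10 operations total, the latest slot for Task Victor is 10−8 = 2, and it's reachable by doing all non-successors before Task Victor.

2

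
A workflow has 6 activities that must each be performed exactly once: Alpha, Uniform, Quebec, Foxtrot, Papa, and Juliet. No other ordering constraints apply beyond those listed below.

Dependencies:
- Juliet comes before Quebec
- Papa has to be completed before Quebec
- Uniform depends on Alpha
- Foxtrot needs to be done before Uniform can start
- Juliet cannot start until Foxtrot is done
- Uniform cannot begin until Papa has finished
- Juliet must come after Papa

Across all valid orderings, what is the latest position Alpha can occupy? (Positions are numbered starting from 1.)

5

The only activity forced after Alpha (directly or by a chain) is Uniform.
With 1 mandatory successor out of 6 activities total, the latest slot for Alpha is 6−1 = 5, and it's reachable by doing all non-successors before Alpha.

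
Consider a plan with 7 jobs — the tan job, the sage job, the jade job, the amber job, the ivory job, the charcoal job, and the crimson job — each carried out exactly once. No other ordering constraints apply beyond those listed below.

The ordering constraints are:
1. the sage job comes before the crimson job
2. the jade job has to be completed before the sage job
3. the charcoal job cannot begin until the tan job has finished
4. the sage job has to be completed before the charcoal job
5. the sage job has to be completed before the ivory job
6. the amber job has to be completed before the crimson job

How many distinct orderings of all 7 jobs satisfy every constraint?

3 jobs have no prerequisites (the tan job, the jade job, the amber job), so any of them could come first.
Enumerating by repeatedly choosing an available job (one whose prerequisites are all placed) gives 114 distinct complete orderings.

114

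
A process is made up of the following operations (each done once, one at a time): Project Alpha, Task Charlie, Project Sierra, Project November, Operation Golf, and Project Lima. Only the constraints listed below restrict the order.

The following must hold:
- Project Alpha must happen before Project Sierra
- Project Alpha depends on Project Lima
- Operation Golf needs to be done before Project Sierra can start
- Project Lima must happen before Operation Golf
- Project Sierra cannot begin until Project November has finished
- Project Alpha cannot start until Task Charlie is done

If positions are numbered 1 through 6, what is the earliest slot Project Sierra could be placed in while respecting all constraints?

The operations that are forced before Project Sierra, directly or transitively, are Project Alpha, Task Charlie, Project November, Operation Golf, Project Lima. That's 5 operations.
With 5 mandatory predecessors, the earliest Project Sierra can sit is position 5+1 = 6, and placing just those 5 first achieves it.

6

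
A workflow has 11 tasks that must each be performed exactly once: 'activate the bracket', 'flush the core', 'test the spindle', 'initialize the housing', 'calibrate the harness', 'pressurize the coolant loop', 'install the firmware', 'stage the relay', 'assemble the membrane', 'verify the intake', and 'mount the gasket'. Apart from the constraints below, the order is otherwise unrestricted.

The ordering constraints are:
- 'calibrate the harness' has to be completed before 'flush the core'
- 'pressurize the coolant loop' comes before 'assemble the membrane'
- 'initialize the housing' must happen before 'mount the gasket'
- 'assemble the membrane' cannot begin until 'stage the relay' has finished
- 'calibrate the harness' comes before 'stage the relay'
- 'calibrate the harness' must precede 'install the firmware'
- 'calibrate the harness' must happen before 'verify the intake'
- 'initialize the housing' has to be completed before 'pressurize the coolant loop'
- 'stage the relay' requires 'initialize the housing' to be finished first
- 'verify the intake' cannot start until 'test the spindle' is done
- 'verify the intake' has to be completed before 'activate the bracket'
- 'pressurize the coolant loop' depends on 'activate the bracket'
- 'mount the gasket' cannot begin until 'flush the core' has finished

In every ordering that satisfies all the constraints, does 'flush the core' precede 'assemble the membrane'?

No

No chain of constraints connects 'flush the core' to 'assemble the membrane' in either direction.
There exist valid orderings with 'assemble the membrane' before 'flush the core', so 'flush the core' is not required to come first.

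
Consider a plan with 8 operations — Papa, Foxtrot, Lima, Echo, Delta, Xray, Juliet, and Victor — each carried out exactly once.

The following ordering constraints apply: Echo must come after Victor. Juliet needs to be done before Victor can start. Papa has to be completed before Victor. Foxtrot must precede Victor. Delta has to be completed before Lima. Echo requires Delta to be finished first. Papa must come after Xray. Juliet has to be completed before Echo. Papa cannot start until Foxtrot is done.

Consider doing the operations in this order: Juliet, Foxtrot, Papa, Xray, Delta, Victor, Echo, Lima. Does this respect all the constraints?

No

Here Xray comes after Papa.
That contradicts the constraint that Xray must precede Papa.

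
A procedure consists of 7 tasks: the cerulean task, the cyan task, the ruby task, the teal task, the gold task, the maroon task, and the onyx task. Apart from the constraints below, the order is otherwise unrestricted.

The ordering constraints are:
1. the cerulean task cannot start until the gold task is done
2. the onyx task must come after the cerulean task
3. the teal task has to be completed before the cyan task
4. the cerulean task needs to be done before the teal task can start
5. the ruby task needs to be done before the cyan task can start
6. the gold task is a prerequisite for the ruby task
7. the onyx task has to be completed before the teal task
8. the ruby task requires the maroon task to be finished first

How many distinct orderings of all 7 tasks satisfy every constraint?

14

The tasks with no prerequisites are the gold task, the maroon task; any of them can be placed first.
Systematically extending each partial ordering one task at a time and counting, there are 14 complete orderings.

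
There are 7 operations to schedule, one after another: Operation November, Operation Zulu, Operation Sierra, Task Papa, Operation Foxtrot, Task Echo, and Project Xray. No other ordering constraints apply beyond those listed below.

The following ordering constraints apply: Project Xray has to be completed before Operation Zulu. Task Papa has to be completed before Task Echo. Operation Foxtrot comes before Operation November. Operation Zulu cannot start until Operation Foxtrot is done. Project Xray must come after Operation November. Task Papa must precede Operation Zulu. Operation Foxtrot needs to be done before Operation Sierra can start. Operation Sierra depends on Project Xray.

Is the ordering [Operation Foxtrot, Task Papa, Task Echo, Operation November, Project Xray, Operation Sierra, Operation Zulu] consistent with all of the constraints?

Checking each listed constraint against this order: for instance, Operation Foxtrot is in position 1 and Operation Zulu in position 7, so that constraint holds — and the remaining constraints check out the same way.

Yes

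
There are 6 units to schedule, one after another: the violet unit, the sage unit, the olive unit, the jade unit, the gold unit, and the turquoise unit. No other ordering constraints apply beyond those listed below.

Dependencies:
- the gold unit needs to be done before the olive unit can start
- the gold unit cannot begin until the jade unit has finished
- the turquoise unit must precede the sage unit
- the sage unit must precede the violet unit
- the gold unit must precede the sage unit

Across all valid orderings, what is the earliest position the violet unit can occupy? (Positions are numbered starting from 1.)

Every unit that must precede the violet unit has to come before it. Tracing all chains that end at the violet unit, those units are: the sage unit, the jade unit, the gold unit, the turquoise unit — 4 in total.
With 4 mandatory predecessors, the earliest the violet unit can sit is position 4+1 = 5, and placing just those 4 first achieves it.

5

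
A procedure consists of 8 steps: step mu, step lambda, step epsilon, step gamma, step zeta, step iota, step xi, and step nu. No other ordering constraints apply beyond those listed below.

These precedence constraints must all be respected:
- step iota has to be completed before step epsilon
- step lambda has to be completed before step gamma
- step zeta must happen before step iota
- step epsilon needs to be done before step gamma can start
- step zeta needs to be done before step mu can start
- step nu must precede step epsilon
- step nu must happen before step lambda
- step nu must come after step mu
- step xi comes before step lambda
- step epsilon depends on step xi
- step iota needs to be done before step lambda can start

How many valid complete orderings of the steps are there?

30

2 steps have no prerequisites (step zeta, step xi), so any of them could come first.
Counting all ways to extend the partial order to a total order gives 30.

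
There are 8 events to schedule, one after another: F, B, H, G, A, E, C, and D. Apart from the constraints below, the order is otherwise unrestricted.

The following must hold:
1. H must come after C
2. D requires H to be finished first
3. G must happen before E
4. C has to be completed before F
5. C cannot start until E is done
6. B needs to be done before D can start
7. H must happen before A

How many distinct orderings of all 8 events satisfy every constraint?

The events with no prerequisites are B, G; any of them can be placed first.
Counting all ways to extend the partial order to a total order gives 49.

49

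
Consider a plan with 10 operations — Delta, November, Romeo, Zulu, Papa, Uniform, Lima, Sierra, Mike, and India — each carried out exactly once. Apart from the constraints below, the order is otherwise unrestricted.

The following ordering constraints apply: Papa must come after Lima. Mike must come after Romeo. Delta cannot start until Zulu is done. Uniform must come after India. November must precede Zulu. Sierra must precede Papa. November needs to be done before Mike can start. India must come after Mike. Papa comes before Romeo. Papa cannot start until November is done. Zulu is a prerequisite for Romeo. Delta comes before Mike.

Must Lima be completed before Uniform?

Yes

Chaining the stated constraints: Lima → Papa → Romeo → Mike → India → Uniform.
So Lima must precede Uniform in any valid ordering.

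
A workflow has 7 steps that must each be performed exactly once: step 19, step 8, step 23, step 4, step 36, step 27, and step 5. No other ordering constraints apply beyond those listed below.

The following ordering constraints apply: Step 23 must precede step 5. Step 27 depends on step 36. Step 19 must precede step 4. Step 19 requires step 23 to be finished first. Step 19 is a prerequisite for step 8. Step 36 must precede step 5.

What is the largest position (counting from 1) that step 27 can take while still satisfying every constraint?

7

Step 27 has no required successors, so nothing stops it from going last (position 7).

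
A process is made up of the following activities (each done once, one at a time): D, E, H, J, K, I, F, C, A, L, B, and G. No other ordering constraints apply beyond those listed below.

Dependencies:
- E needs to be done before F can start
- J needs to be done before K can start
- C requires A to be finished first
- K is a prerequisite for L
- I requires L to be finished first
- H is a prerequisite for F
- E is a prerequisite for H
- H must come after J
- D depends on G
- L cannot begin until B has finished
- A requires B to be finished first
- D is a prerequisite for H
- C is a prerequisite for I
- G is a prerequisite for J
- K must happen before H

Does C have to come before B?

No

The constraints actually force B before C (via B → A → C), not the other way around.
So C does not have to come before B — it cannot.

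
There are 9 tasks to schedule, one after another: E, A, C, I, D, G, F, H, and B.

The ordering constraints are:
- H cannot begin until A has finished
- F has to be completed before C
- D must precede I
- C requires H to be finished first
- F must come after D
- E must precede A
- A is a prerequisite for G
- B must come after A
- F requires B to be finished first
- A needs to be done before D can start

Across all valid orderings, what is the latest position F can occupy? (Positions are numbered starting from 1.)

Following the constraints forward from F, its only required successor is C.
So at least 1 task follows F, putting F no later than position 8. That position is achievable by scheduling everything else first.

8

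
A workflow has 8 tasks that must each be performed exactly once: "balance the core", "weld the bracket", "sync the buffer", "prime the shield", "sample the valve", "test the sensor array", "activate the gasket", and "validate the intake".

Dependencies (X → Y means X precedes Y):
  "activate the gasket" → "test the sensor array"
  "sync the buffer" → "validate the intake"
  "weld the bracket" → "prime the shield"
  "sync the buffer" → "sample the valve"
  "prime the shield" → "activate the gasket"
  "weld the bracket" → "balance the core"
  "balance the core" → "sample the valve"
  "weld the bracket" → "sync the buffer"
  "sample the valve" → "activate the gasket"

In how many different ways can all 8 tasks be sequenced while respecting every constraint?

41

Only "weld the bracket" has no prerequisites, so it must go first.
Systematically extending each partial ordering one task at a time and counting, there are 41 complete orderings.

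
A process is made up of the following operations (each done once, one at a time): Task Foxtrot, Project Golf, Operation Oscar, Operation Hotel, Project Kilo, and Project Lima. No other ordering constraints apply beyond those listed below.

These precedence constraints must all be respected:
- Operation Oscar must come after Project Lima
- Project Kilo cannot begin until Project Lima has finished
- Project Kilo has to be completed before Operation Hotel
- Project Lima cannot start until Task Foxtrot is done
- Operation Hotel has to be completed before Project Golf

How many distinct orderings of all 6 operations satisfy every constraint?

Only Task Foxtrot has no prerequisites, so it must go first.
Systematically extending each partial ordering one operation at a time and counting, there are 4 complete orderings.

4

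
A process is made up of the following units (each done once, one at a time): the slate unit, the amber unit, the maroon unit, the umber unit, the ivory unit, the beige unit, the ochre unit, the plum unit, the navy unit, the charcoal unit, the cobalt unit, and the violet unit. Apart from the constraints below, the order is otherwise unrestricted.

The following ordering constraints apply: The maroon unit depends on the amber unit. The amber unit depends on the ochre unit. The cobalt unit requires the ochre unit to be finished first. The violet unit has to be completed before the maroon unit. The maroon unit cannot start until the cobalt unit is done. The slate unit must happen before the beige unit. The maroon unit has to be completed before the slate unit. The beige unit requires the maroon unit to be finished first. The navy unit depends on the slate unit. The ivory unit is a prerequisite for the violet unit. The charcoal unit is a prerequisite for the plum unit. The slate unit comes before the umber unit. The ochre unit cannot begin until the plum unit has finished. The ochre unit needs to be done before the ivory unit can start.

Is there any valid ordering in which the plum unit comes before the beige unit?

Every valid ordering already has the plum unit before the beige unit (the constraints require it), so in particular at least one does.

Yes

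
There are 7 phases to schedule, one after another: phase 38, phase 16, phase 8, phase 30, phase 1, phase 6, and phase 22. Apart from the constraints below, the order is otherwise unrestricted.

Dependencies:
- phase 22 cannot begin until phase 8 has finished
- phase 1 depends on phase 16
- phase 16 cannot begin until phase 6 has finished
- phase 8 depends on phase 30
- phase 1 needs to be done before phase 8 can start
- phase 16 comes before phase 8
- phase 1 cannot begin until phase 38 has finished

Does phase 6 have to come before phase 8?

Yes

There is a constraint chain phase 6 → phase 16 → phase 8.
Hence phase 6 necessarily comes before phase 8.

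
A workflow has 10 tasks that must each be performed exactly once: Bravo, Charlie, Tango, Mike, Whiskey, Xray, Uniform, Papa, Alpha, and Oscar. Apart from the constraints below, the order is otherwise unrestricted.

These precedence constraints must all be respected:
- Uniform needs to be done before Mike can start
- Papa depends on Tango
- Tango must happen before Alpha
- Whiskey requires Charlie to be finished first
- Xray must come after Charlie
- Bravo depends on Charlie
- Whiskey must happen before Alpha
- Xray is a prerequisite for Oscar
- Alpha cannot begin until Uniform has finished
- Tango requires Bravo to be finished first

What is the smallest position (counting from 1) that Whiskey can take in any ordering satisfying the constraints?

2

The only task forced before Whiskey (directly or transitively) is Charlie.
So at minimum 1 task comes before Whiskey, putting Whiskey no earlier than position 2. That position is achievable by scheduling exactly that predecessor first.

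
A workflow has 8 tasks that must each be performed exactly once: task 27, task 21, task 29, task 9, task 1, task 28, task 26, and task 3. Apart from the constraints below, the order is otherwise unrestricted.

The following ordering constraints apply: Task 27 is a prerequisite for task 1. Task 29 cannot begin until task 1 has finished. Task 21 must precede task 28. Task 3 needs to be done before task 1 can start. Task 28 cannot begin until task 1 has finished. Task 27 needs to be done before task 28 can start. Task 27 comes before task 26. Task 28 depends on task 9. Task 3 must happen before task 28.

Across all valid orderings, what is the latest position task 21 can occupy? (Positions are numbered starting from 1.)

7

Following the constraints forward from task 21, its only required successor is task 28.
So at least 1 task follows task 21, putting task 21 no later than position 7. That position is achievable by scheduling everything else first.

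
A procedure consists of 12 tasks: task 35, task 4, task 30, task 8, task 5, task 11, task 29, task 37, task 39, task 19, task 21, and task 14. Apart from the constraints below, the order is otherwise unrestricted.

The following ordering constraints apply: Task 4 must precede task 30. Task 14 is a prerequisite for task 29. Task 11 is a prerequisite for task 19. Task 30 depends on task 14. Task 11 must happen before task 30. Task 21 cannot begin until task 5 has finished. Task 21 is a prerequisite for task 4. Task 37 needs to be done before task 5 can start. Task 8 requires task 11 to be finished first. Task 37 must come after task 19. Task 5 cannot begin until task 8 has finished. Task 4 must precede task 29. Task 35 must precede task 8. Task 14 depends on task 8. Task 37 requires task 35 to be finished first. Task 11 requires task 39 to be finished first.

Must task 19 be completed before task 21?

Yes

There is a constraint chain task 19 → task 37 → task 5 → task 21.
That forces task 19 before task 21 in every valid schedule.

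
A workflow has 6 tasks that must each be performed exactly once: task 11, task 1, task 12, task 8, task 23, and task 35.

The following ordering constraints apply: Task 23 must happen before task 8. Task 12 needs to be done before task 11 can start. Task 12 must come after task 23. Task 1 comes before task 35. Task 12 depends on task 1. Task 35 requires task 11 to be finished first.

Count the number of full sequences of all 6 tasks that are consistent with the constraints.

The tasks with no prerequisites are task 1, task 23; any of them can be placed first.
Counting all ways to extend the partial order to a total order gives 9.

9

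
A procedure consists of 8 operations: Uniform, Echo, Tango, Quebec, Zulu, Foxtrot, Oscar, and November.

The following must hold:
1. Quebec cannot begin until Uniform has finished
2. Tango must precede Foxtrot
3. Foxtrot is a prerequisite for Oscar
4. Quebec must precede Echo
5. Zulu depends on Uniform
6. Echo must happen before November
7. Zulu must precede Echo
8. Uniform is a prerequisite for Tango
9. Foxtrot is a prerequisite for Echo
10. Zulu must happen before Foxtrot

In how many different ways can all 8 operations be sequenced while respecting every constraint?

Only Uniform has no prerequisites, so it must go first.
Counting all ways to extend the partial order to a total order gives 26.

26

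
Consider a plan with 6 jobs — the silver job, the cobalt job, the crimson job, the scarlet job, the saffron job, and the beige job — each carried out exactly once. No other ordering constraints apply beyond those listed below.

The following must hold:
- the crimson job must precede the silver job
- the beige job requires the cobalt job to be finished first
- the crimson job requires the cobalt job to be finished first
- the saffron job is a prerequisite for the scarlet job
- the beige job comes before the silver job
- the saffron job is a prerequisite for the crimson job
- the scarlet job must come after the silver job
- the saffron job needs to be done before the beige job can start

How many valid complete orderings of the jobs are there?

The jobs with no prerequisites are the cobalt job, the saffron job; any of them can be placed first.
Systematically extending each partial ordering one job at a time and counting, there are 4 complete orderings.

4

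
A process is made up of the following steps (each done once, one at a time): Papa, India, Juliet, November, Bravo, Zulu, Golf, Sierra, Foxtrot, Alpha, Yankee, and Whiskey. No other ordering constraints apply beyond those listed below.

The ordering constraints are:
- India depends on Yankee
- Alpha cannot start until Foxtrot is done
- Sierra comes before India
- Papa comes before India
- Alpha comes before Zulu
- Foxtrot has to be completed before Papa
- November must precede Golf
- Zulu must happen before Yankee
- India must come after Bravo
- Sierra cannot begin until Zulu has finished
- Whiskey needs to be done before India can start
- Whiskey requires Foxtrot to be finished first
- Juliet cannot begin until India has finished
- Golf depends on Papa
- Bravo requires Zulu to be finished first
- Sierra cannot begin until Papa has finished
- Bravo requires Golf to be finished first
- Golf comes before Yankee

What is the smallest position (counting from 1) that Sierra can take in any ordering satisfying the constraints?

5

Working backwards through the constraints from Sierra, its full set of required predecessors is Papa, Zulu, Foxtrot, Alpha — 4 of them.
So at minimum 4 steps come before Sierra, putting Sierra no earlier than position 5. That position is achievable by scheduling exactly those predecessors first.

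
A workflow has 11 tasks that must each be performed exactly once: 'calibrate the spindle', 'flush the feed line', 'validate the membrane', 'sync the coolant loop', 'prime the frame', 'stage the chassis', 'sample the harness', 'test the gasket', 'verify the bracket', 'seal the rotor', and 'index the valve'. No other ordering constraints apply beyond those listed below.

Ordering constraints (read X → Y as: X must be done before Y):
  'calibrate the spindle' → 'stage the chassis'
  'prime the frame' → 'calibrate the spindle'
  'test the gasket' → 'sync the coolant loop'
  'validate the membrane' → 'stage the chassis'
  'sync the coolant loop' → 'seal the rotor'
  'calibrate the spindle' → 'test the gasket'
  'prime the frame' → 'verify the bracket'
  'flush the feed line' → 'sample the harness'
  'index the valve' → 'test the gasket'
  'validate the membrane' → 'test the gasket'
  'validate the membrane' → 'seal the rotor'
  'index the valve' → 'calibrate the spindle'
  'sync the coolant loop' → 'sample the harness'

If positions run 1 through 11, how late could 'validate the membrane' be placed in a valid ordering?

The tasks that are forced after 'validate the membrane', directly or by a chain of constraints, are 'sync the coolant loop', 'stage the chassis', 'sample the harness', 'test the gasket', 'seal the rotor'. That's 5 tasks.
So at least 5 tasks follow 'validate the membrane', putting 'validate the membrane' no later than position 6. That position is achievable by scheduling everything else first.

6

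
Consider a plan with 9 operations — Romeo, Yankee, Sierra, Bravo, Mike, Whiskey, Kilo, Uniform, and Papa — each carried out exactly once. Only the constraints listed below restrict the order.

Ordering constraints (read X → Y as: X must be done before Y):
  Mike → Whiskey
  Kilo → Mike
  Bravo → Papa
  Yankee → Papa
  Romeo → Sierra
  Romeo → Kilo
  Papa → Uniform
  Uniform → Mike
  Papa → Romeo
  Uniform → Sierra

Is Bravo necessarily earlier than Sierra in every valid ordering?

Yes

There is a constraint chain Bravo → Papa → Romeo → Sierra.
That forces Bravo before Sierra in every valid schedule.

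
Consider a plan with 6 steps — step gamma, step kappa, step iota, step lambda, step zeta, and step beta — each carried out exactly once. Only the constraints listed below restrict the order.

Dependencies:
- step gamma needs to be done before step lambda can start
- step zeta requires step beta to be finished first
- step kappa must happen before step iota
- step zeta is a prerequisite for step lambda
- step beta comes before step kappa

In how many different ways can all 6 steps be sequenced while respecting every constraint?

26

The steps with no prerequisites are step gamma, step beta; any of them can be placed first.
Counting all ways to extend the partial order to a total order gives 26.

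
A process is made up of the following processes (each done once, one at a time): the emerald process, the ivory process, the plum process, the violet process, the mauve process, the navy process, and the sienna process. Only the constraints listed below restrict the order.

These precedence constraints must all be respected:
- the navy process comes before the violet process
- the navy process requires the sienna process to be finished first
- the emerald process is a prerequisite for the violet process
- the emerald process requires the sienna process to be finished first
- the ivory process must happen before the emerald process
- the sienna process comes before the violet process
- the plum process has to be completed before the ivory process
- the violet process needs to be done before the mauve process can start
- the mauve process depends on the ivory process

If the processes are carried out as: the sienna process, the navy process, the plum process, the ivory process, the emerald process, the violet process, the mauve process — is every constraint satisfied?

Yes

Every stated constraint is respected: the sienna process sits at position 1, ahead of the violet process at position 6, and each of the other listed pairs likewise has the predecessor earlier in the sequence.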